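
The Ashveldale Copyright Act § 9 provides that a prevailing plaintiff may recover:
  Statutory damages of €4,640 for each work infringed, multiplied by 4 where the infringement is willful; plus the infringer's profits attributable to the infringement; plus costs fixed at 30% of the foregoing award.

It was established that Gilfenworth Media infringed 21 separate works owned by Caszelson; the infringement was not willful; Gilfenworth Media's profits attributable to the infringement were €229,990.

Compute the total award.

Award: €425,659

Statutory damages: 21 × €4,640 = €97,440
Infringement not willful: no ×4 enhancement.
Combined award: €97,440 + €229,990 = €327,430
Costs: 30% of €327,430 = €98,229
Award plus costs: €327,430 + €98,229 = €425,659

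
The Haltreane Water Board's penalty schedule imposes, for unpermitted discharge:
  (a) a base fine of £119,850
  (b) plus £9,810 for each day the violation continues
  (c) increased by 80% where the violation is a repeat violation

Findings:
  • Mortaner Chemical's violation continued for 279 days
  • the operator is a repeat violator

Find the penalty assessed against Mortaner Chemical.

Per-day component: 279 × £9,810 = £2,736,990
Base plus per-day: £119,850 + £2,736,990 = £2,856,840
Enhancement: 80% of £2,856,840 = £2,285,472
Enhanced fine: £2,856,840 + £2,285,472 = £5,142,312

Civil penalty: £5,142,312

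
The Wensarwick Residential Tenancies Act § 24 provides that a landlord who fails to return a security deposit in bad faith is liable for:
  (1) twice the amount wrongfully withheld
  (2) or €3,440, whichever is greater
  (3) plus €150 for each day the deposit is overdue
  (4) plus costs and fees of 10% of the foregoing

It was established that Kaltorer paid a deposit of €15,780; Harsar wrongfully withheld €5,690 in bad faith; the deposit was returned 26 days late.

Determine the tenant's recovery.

Recovery: €16,808

Doubled: 2 × €5,690 = €11,380
Minimum €3,440: €11,380 meets the minimum, no increase.
Late-return penalty: 26 × €150 = €3,900
Damages plus late penalty: €11,380 + €3,900 = €15,280
Costs and fees: 10% of €15,280 = €1,528
Total recovery: €15,280 + €1,528 = €16,808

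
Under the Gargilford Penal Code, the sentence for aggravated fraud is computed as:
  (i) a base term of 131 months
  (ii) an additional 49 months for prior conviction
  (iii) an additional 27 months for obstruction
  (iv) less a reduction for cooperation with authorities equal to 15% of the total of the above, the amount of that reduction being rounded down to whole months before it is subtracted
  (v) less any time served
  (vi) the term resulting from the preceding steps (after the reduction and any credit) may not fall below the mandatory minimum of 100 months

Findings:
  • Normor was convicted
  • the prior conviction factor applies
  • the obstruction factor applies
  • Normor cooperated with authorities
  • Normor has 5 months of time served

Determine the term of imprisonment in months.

Sentence: 171 months

Prior conviction enhancement: +49 months
Obstruction enhancement: +27 months
Adjusted term: 131 months + 49 months + 27 months = 207 months
Cooperation with authorities reduction: 15% of 207 months = 31 months (rounded down)
After reduction: 207 − 31 = 176 months
Less time served: 176 months − 5 months = 171 months
Minimum 100 months: 171 months meets the minimum, no increase.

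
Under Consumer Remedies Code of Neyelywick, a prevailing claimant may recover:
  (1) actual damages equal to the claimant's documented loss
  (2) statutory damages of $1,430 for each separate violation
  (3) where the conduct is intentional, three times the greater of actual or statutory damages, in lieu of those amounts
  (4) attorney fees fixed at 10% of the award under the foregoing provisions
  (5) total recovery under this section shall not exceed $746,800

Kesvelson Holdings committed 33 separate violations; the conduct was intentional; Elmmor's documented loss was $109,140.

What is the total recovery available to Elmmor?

Statutory damages: 33 × $1,430 = $47,190
Greater of actual damages ($109,140) or statutory damages ($47,190): $109,140
Trebled: 3 × $109,140 = $327,420
Attorney fees: 10% of $327,420 = $32,742
Total before cap: $327,420 + $32,742 = $360,162
Cap at $746,800: $360,162 is within the cap, no reduction.

$360,162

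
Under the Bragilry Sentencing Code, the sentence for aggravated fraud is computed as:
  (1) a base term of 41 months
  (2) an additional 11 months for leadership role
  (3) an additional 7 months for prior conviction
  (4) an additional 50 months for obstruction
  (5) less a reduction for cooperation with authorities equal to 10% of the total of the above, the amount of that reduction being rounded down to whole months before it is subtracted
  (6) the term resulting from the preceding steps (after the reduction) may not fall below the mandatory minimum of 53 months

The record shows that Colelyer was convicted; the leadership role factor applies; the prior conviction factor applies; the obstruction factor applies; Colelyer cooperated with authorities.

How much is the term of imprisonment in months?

Leadership role enhancement: +11 months
Prior conviction enhancement: +7 months
Obstruction enhancement: +50 months
Adjusted term: 41 months + 11 months + 7 months + 50 months = 109 months
Cooperation with authorities reduction: 10% of 109 months = 10 months (rounded down)
After reduction: 109 − 10 = 99 months
Minimum 53 months: 99 months meets the minimum, no increase.

99 months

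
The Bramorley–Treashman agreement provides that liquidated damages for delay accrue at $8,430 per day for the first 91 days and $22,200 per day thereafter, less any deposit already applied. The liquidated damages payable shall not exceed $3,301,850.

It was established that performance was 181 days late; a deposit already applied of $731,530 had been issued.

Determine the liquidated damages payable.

$2,033,600

First 91 days: 91 × $8,430 = $767,130
Remaining days: (181 − 91) × $22,200 = $1,998,000
Accrued per-day damages: $767,130 + $1,998,000 = $2,765,130
Less deposit already applied: $2,765,130 − $731,530 = $2,033,600
Cap at $3,301,850: $2,033,600 is within the cap, no reduction.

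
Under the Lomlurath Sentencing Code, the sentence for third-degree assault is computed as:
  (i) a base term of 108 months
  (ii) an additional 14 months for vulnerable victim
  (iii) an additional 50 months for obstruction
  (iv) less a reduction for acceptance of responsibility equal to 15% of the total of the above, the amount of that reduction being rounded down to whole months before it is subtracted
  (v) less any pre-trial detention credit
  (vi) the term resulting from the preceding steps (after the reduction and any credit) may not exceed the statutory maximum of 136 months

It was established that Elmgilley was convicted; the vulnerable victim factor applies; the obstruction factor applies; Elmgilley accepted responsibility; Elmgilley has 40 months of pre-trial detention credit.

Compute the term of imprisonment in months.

107 months

Vulnerable victim enhancement: +14 months
Obstruction enhancement: +50 months
Adjusted term: 108 months + 14 months + 50 months = 172 months
Acceptance of responsibility reduction: 15% of 172 months = 25 months (rounded down)
After reduction: 172 − 25 = 147 months
Less pre-trial detention credit: 147 months − 40 months = 107 months
Cap at 136 months: 107 months is within the cap, no reduction.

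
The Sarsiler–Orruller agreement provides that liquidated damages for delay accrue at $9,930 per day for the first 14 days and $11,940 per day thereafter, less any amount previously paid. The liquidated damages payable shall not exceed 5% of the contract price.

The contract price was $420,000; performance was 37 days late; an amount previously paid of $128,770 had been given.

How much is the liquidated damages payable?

First 14 days: 14 × $9,930 = $139,020
Remaining days: (37 − 14) × $11,940 = $274,620
Accrued per-day damages: $139,020 + $274,620 = $413,640
Less amount previously paid: $413,640 − $128,770 = $284,870
Cap: 5% of $420,000 = $21,000
Cap at $21,000: $284,870 exceeds the cap → $21,000

$21,000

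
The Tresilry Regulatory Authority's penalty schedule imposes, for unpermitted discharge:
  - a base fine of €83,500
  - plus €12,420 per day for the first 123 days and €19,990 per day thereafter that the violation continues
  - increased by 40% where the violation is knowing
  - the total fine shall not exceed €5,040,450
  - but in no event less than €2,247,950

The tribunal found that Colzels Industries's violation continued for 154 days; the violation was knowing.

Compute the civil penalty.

€3,123,190

First 123 days: 123 × €12,420 = €1,527,660
Remaining days: (154 − 123) × €19,990 = €619,690
Per-day component: €1,527,660 + €619,690 = €2,147,350
Base plus per-day: €83,500 + €2,147,350 = €2,230,850
Enhancement: 40% of €2,230,850 = €892,340
Enhanced fine: €2,230,850 + €892,340 = €3,123,190
Cap at €5,040,450: €3,123,190 is within the cap, no reduction.
Minimum €2,247,950: €3,123,190 meets the minimum, no increase.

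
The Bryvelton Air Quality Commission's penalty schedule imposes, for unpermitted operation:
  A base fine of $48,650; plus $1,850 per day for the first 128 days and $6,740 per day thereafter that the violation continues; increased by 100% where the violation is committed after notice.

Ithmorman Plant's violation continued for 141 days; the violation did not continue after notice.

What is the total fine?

First 128 days: 128 × $1,850 = $236,800
Remaining days: (141 − 128) × $6,740 = $87,620
Per-day component: $236,800 + $87,620 = $324,420
Base plus per-day: $48,650 + $324,420 = $373,070
The violation did not continue after notice: no 100% increase.

$373,070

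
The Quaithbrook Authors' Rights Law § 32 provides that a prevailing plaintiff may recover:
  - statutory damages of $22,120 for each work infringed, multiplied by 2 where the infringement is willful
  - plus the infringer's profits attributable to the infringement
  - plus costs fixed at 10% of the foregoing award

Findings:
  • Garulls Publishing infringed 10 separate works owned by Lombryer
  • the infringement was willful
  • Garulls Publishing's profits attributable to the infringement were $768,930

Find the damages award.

Statutory damages: 10 × $22,120 = $221,200
Doubled: 2 × $221,200 = $442,400
Combined award: $442,400 + $768,930 = $1,211,330
Costs: 10% of $1,211,330 = $121,133
Award plus costs: $1,211,330 + $121,133 = $1,332,463

$1,332,463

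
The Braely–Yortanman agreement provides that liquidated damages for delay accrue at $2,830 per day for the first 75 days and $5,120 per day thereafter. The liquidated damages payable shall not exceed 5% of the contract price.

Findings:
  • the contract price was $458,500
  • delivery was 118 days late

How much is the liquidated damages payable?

First 75 days: 75 × $2,830 = $212,250
Remaining days: (118 − 75) × $5,120 = $220,160
Accrued per-day damages: $212,250 + $220,160 = $432,410
Cap: 5% of $458,500 = $22,925
Cap at $22,925: $432,410 exceeds the cap → $22,925

$22,925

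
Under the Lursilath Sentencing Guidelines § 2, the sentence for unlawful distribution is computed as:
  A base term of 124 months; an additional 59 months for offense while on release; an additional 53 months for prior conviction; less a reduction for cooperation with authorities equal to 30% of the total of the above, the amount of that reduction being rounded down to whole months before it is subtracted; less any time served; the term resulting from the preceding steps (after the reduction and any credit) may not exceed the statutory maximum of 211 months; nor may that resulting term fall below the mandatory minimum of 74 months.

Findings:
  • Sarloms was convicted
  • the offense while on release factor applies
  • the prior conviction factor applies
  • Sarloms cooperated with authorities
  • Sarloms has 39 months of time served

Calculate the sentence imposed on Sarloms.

Sentence: 127 months

Offense while on release enhancement: +59 months
Prior conviction enhancement: +53 months
Adjusted term: 124 months + 59 months + 53 months = 236 months
Cooperation with authorities reduction: 30% of 236 months = 70 months (rounded down)
After reduction: 236 − 70 = 166 months
Less time served: 166 months − 39 months = 127 months
Cap at 211 months: 127 months is within the cap, no reduction.
Minimum 74 months: 127 months meets the minimum, no increase.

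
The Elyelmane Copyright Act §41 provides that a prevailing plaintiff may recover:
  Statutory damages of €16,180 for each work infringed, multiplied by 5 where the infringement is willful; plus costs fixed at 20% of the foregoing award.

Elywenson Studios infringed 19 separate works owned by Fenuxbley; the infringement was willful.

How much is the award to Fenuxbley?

Statutory damages: 19 × €16,180 = €307,420
Multiplied by 5: 5 × €307,420 = €1,537,100
Costs: 20% of €1,537,100 = €307,420
Award plus costs: €1,537,100 + €307,420 = €1,844,520

Award: €1,844,520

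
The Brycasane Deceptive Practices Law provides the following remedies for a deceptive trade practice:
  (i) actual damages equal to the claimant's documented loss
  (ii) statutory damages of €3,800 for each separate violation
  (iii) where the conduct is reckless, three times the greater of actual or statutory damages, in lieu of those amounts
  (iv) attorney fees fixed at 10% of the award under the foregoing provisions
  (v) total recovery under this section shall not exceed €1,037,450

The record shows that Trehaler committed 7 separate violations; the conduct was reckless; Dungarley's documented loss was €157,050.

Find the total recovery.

€518,265

Statutory damages: 7 × €3,800 = €26,600
Greater of actual damages (€157,050) or statutory damages (€26,600): €157,050
Trebled: 3 × €157,050 = €471,150
Attorney fees: 10% of €471,150 = €47,115
Total before cap: €471,150 + €47,115 = €518,265
Cap at €1,037,450: €518,265 is within the cap, no reduction.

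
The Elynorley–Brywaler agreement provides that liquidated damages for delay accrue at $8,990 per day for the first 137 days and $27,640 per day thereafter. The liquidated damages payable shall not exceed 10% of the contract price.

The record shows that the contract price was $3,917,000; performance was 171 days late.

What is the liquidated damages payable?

$391,700

First 137 days: 137 × $8,990 = $1,231,630
Remaining days: (171 − 137) × $27,640 = $939,760
Accrued per-day damages: $1,231,630 + $939,760 = $2,171,390
Cap: 10% of $3,917,000 = $391,700
Cap at $391,700: $2,171,390 exceeds the cap → $391,700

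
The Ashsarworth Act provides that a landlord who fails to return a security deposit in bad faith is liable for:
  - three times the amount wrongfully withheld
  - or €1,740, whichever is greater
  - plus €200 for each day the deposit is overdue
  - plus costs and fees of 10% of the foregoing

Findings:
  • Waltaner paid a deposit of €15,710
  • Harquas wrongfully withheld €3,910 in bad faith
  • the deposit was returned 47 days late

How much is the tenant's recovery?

€23,243

Trebled: 3 × €3,910 = €11,730
Minimum €1,740: €11,730 meets the minimum, no increase.
Late-return penalty: 47 × €200 = €9,400
Damages plus late penalty: €11,730 + €9,400 = €21,130
Costs and fees: 10% of €21,130 = €2,113
Total recovery: €21,130 + €2,113 = €23,243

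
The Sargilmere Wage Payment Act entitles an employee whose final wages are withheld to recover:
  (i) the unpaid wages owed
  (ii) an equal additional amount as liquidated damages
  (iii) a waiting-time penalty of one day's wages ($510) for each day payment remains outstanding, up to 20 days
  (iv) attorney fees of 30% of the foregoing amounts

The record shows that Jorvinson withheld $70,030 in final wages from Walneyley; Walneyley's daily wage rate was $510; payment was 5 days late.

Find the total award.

$185,393

Liquidated damages (equal amount): $70,030
Penalty days: min(5, 20) = 5
Waiting-time penalty: 5 × $510 = $2,550
Subtotal: $70,030 + $70,030 + $2,550 = $142,610
Attorney fees: 30% of $142,610 = $42,783
Total award: $142,610 + $42,783 = $185,393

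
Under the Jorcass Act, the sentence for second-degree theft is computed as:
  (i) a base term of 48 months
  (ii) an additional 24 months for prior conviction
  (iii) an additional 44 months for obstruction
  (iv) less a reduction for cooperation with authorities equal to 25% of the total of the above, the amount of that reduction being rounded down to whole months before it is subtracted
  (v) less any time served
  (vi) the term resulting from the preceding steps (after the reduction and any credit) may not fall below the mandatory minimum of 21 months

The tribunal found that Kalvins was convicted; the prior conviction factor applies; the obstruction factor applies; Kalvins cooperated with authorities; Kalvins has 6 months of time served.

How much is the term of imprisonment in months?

81 months

Prior conviction enhancement: +24 months
Obstruction enhancement: +44 months
Adjusted term: 48 months + 24 months + 44 months = 116 months
Cooperation with authorities reduction: 25% of 116 months = 29 months (rounded down)
After reduction: 116 − 29 = 87 months
Less time served: 87 months − 6 months = 81 months
Minimum 21 months: 81 months meets the minimum, no increase.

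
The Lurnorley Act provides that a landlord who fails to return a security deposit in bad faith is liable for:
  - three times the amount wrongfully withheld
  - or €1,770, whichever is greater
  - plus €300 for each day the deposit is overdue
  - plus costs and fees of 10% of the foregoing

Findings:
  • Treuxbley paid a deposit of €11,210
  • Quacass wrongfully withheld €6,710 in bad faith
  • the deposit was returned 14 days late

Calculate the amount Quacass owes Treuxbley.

Trebled: 3 × €6,710 = €20,130
Minimum €1,770: €20,130 meets the minimum, no increase.
Late-return penalty: 14 × €300 = €4,200
Damages plus late penalty: €20,130 + €4,200 = €24,330
Costs and fees: 10% of €24,330 = €2,433
Total recovery: €24,330 + €2,433 = €26,763

€26,763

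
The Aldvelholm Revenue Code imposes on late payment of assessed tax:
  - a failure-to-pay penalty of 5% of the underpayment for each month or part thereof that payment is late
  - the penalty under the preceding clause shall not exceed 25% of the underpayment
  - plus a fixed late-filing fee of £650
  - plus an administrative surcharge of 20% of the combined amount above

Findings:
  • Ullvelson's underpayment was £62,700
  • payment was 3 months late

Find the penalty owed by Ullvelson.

Accrued rate: 5% × 3 = 15%, capped at 25% → 15%
Failure-to-pay penalty: 15% of £62,700 = £9,405
Penalty before surcharge: £9,405 + £650 = £10,055
Administrative surcharge: 20% of £10,055 = £2,011
Total penalty: £10,055 + £2,011 = £12,066

Penalty: £12,066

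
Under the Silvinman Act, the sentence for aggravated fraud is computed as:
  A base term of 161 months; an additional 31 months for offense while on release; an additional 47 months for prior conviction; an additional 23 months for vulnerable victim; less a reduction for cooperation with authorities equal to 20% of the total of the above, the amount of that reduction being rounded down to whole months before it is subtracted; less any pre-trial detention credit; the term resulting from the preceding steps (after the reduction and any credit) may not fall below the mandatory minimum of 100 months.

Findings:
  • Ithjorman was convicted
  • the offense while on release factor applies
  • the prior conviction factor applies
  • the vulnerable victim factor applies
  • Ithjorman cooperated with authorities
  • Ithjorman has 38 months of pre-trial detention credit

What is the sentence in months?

172 months

Offense while on release enhancement: +31 months
Prior conviction enhancement: +47 months
Vulnerable victim enhancement: +23 months
Adjusted term: 161 months + 31 months + 47 months + 23 months = 262 months
Cooperation with authorities reduction: 20% of 262 months = 52 months (rounded down)
After reduction: 262 − 52 = 210 months
Less pre-trial detention credit: 210 months − 38 months = 172 months
Minimum 100 months: 172 months meets the minimum, no increase.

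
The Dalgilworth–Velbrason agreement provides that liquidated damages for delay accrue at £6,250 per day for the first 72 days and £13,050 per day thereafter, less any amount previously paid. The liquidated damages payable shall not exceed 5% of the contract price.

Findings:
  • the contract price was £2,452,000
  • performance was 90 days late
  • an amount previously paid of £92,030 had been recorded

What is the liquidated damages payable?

First 72 days: 72 × £6,250 = £450,000
Remaining days: (90 − 72) × £13,050 = £234,900
Accrued per-day damages: £450,000 + £234,900 = £684,900
Less amount previously paid: £684,900 − £92,030 = £592,870
Cap: 5% of £2,452,000 = £122,600
Cap at £122,600: £592,870 exceeds the cap → £122,600

£122,600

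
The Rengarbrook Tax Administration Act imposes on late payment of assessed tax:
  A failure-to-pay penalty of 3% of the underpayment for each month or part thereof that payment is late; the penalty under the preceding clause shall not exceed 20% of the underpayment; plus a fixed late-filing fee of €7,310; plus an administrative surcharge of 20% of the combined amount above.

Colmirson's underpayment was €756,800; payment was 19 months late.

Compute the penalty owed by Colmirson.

€190,404

Accrued rate: 3% × 19 = 57%, capped at 20% → 20%
Failure-to-pay penalty: 20% of €756,800 = €151,360
Penalty before surcharge: €151,360 + €7,310 = €158,670
Administrative surcharge: 20% of €158,670 = €31,734
Total penalty: €158,670 + €31,734 = €190,404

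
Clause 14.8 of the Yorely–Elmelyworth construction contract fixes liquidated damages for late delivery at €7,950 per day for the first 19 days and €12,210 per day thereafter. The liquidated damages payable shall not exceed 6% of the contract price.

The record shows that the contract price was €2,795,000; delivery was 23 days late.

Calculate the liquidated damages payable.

First 19 days: 19 × €7,950 = €151,050
Remaining days: (23 − 19) × €12,210 = €48,840
Accrued per-day damages: €151,050 + €48,840 = €199,890
Cap: 6% of €2,795,000 = €167,700
Cap at €167,700: €199,890 exceeds the cap → €167,700

€167,700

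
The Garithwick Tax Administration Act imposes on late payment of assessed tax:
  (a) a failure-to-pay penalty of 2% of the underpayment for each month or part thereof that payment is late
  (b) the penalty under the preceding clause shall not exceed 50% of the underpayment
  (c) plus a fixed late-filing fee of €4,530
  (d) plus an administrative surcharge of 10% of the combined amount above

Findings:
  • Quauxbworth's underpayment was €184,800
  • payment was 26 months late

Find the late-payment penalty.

Penalty: €106,623

Accrued rate: 2% × 26 = 52%, capped at 50% → 50%
Failure-to-pay penalty: 50% of €184,800 = €92,400
Penalty before surcharge: €92,400 + €4,530 = €96,930
Administrative surcharge: 10% of €96,930 = €9,693
Total penalty: €96,930 + €9,693 = €106,623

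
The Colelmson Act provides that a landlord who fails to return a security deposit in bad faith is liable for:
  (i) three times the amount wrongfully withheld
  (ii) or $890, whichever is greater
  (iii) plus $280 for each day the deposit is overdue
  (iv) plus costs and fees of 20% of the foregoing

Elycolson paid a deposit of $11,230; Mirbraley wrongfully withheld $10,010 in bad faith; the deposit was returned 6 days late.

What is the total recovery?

Trebled: 3 × $10,010 = $30,030
Minimum $890: $30,030 meets the minimum, no increase.
Late-return penalty: 6 × $280 = $1,680
Damages plus late penalty: $30,030 + $1,680 = $31,710
Costs and fees: 20% of $31,710 = $6,342
Total recovery: $31,710 + $6,342 = $38,052

$38,052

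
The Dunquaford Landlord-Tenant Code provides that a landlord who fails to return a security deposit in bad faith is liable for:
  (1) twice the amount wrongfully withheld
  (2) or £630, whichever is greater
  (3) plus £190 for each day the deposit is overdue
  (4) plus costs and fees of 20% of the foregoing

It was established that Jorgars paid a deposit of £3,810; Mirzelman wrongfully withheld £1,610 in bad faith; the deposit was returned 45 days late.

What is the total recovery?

Doubled: 2 × £1,610 = £3,220
Minimum £630: £3,220 meets the minimum, no increase.
Late-return penalty: 45 × £190 = £8,550
Damages plus late penalty: £3,220 + £8,550 = £11,770
Costs and fees: 20% of £11,770 = £2,354
Total recovery: £11,770 + £2,354 = £14,124

£14,124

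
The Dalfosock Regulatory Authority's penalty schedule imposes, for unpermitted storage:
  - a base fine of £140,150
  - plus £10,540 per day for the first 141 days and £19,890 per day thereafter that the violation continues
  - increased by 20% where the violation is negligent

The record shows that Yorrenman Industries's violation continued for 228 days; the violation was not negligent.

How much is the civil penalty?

First 141 days: 141 × £10,540 = £1,486,140
Remaining days: (228 − 141) × £19,890 = £1,730,430
Per-day component: £1,486,140 + £1,730,430 = £3,216,570
Base plus per-day: £140,150 + £3,216,570 = £3,356,720
The violation was not negligent: no 20% increase.

£3,356,720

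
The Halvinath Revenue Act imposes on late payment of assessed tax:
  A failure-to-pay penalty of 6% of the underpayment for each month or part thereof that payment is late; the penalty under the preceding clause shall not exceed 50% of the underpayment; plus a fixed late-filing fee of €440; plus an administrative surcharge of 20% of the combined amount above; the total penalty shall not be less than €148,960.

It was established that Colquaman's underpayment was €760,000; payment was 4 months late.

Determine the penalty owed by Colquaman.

€219,408

Accrued rate: 6% × 4 = 24%, capped at 50% → 24%
Failure-to-pay penalty: 24% of €760,000 = €182,400
Penalty before surcharge: €182,400 + €440 = €182,840
Administrative surcharge: 20% of €182,840 = €36,568
Total penalty: €182,840 + €36,568 = €219,408
Minimum €148,960: €219,408 meets the minimum, no increase.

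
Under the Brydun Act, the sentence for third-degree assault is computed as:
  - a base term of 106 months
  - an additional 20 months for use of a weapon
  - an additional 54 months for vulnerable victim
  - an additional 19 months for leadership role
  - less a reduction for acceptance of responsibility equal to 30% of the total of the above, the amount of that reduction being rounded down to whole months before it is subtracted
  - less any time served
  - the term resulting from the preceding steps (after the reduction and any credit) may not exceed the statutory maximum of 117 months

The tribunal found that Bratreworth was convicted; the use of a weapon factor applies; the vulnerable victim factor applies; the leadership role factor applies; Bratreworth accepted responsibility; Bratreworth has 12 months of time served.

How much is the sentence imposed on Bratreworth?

117 months

Use of a weapon enhancement: +20 months
Vulnerable victim enhancement: +54 months
Leadership role enhancement: +19 months
Adjusted term: 106 months + 20 months + 54 months + 19 months = 199 months
Acceptance of responsibility reduction: 30% of 199 months = 59 months (rounded down)
After reduction: 199 − 59 = 140 months
Less time served: 140 months − 12 months = 128 months
Cap at 117 months: 128 months exceeds the cap → 117 months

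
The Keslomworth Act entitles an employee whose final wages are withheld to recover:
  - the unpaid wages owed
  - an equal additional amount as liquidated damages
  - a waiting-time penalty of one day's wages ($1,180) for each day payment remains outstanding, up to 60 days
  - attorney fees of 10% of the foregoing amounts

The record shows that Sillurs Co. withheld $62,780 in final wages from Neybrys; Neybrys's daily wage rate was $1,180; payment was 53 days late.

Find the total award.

$206,910

Liquidated damages (equal amount): $62,780
Penalty days: min(53, 60) = 53
Waiting-time penalty: 53 × $1,180 = $62,540
Subtotal: $62,780 + $62,780 + $62,540 = $188,100
Attorney fees: 10% of $188,100 = $18,810
Total award: $188,100 + $18,810 = $206,910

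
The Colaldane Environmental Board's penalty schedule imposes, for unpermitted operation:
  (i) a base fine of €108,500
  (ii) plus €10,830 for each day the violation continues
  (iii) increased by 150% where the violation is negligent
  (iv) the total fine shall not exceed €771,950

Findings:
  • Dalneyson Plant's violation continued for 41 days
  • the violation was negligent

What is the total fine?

€771,950

Per-day component: 41 × €10,830 = €444,030
Base plus per-day: €108,500 + €444,030 = €552,530
Enhancement: 150% of €552,530 = €828,795
Enhanced fine: €552,530 + €828,795 = €1,381,325
Cap at €771,950: €1,381,325 exceeds the cap → €771,950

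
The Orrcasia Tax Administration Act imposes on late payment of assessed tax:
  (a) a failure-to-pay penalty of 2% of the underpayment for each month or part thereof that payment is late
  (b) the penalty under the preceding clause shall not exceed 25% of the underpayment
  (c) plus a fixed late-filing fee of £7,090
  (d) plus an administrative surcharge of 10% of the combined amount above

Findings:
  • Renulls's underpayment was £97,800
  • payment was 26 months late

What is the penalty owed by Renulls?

Accrued rate: 2% × 26 = 52%, capped at 25% → 25%
Failure-to-pay penalty: 25% of £97,800 = £24,450
Penalty before surcharge: £24,450 + £7,090 = £31,540
Administrative surcharge: 10% of £31,540 = £3,154
Total penalty: £31,540 + £3,154 = £34,694

£34,694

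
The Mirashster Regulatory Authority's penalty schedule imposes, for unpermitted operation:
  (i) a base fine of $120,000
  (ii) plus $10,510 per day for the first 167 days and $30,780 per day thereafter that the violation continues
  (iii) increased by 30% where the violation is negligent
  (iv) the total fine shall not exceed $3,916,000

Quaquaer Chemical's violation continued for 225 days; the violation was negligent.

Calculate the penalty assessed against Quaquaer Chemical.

Civil penalty: $3,916,000

First 167 days: 167 × $10,510 = $1,755,170
Remaining days: (225 − 167) × $30,780 = $1,785,240
Per-day component: $1,755,170 + $1,785,240 = $3,540,410
Base plus per-day: $120,000 + $3,540,410 = $3,660,410
Enhancement: 30% of $3,660,410 = $1,098,123
Enhanced fine: $3,660,410 + $1,098,123 = $4,758,533
Cap at $3,916,000: $4,758,533 exceeds the cap → $3,916,000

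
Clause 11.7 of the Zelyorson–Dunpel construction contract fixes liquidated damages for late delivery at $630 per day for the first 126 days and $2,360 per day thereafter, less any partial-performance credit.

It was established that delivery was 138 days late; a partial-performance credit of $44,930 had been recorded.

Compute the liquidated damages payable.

$62,770

First 126 days: 126 × $630 = $79,380
Remaining days: (138 − 126) × $2,360 = $28,320
Accrued per-day damages: $79,380 + $28,320 = $107,700
Less partial-performance credit: $107,700 − $44,930 = $62,770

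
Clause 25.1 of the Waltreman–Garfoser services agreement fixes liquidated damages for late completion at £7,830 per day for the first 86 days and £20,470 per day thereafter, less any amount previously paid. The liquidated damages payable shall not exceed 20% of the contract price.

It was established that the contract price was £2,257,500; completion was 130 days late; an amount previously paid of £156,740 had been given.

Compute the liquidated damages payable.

£451,500

First 86 days: 86 × £7,830 = £673,380
Remaining days: (130 − 86) × £20,470 = £900,680
Accrued per-day damages: £673,380 + £900,680 = £1,574,060
Less amount previously paid: £1,574,060 − £156,740 = £1,417,320
Cap: 20% of £2,257,500 = £451,500
Cap at £451,500: £1,417,320 exceeds the cap → £451,500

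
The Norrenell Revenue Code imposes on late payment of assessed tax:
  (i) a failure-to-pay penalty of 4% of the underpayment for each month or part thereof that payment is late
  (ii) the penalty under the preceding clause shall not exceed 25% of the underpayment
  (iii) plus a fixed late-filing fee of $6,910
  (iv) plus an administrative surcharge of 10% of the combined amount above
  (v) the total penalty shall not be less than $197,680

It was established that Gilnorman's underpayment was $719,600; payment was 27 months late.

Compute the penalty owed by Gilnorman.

Penalty: $205,491

Accrued rate: 4% × 27 = 108%, capped at 25% → 25%
Failure-to-pay penalty: 25% of $719,600 = $179,900
Penalty before surcharge: $179,900 + $6,910 = $186,810
Administrative surcharge: 10% of $186,810 = $18,681
Total penalty: $186,810 + $18,681 = $205,491
Minimum $197,680: $205,491 meets the minimum, no increase.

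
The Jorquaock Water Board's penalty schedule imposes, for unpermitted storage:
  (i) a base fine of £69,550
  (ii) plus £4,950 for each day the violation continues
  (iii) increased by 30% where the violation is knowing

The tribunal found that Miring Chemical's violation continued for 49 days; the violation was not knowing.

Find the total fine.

Per-day component: 49 × £4,950 = £242,550
Base plus per-day: £69,550 + £242,550 = £312,100
The violation was not knowing: no 30% increase.

Civil penalty: £312,100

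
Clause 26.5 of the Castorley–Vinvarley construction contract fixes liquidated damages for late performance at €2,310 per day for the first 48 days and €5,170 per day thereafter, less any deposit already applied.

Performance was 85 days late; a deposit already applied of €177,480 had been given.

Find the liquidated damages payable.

First 48 days: 48 × €2,310 = €110,880
Remaining days: (85 − 48) × €5,170 = €191,290
Accrued per-day damages: €110,880 + €191,290 = €302,170
Less deposit already applied: €302,170 − €177,480 = €124,690

€124,690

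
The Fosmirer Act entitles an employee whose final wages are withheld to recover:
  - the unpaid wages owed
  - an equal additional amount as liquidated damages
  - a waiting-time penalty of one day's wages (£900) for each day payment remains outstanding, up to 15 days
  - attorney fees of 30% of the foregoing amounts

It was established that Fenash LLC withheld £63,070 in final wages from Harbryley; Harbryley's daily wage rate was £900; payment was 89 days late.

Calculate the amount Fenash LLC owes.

Liquidated damages (equal amount): £63,070
Penalty days: min(89, 15) = 15
Waiting-time penalty: 15 × £900 = £13,500
Subtotal: £63,070 + £63,070 + £13,500 = £139,640
Attorney fees: 30% of £139,640 = £41,892
Total award: £139,640 + £41,892 = £181,532

£181,532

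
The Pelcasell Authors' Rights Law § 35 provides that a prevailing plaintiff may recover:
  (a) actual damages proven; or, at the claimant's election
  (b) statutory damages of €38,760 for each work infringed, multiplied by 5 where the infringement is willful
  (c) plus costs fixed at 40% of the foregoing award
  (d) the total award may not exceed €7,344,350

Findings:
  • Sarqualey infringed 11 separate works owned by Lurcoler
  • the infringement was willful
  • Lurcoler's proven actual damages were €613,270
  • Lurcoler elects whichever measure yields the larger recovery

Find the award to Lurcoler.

€2,984,520

Statutory damages: 11 × €38,760 = €426,360
Multiplied by 5: 5 × €426,360 = €2,131,800
Greater of actual damages (€613,270) or enhanced statutory damages (€2,131,800): €2,131,800
Costs: 40% of €2,131,800 = €852,720
Award plus costs: €2,131,800 + €852,720 = €2,984,520
Cap at €7,344,350: €2,984,520 is within the cap, no reduction.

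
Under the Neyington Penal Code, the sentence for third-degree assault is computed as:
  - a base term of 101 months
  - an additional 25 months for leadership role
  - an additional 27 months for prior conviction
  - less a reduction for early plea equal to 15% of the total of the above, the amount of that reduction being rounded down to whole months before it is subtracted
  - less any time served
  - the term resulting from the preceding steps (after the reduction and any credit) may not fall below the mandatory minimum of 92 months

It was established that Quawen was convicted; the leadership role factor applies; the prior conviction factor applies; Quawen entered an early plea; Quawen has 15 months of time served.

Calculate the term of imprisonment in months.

116 months

Leadership role enhancement: +25 months
Prior conviction enhancement: +27 months
Adjusted term: 101 months + 25 months + 27 months = 153 months
Early plea reduction: 15% of 153 months = 22 months (rounded down)
After reduction: 153 − 22 = 131 months
Less time served: 131 months − 15 months = 116 months
Minimum 92 months: 116 months meets the minimum, no increase.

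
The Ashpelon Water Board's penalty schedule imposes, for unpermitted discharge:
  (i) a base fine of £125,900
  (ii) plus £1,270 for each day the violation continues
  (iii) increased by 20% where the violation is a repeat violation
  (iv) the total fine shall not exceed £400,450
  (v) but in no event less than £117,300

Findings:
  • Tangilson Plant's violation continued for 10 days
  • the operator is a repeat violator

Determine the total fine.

£166,320

Per-day component: 10 × £1,270 = £12,700
Base plus per-day: £125,900 + £12,700 = £138,600
Enhancement: 20% of £138,600 = £27,720
Enhanced fine: £138,600 + £27,720 = £166,320
Cap at £400,450: £166,320 is within the cap, no reduction.
Minimum £117,300: £166,320 meets the minimum, no increase.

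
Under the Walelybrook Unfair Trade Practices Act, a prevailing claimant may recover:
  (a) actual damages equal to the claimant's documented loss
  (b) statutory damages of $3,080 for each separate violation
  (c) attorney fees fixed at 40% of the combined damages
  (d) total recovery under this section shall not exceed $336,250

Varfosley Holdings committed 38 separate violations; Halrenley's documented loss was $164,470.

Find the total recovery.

Statutory damages: 38 × $3,080 = $117,040
Combined damages: $164,470 + $117,040 = $281,510
Attorney fees: 40% of $281,510 = $112,604
Total before cap: $281,510 + $112,604 = $394,114
Cap at $336,250: $394,114 exceeds the cap → $336,250

Total recovery: $336,250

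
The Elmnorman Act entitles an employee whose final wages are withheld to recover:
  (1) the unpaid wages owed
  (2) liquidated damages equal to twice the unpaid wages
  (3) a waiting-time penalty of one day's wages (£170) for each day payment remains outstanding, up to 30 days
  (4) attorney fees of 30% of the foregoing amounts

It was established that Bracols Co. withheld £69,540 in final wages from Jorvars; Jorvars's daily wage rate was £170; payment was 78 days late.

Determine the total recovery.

£277,836

Doubled: 2 × £69,540 = £139,080
Penalty days: min(78, 30) = 30
Waiting-time penalty: 30 × £170 = £5,100
Subtotal: £69,540 + £139,080 + £5,100 = £213,720
Attorney fees: 30% of £213,720 = £64,116
Total award: £213,720 + £64,116 = £277,836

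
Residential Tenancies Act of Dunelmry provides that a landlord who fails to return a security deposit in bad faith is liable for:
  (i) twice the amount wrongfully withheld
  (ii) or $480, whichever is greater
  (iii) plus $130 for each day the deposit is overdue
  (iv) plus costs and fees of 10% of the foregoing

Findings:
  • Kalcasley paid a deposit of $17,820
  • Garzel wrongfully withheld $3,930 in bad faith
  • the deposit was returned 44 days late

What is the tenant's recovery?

Doubled: 2 × $3,930 = $7,860
Minimum $480: $7,860 meets the minimum, no increase.
Late-return penalty: 44 × $130 = $5,720
Damages plus late penalty: $7,860 + $5,720 = $13,580
Costs and fees: 10% of $13,580 = $1,358
Total recovery: $13,580 + $1,358 = $14,938

$14,938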